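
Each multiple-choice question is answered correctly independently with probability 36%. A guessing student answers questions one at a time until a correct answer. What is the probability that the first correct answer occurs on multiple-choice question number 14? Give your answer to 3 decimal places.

Geometric (trials to first success), p = 0.36.
P(Y = 14) = (1−p)^13 · p = 0.0030223 · 0.36 = 0.00109

0.001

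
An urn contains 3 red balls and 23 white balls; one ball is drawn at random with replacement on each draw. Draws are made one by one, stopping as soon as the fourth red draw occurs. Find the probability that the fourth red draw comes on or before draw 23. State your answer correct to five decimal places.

Finishing within 23 draws ⇔ at least 4 successes in the first 23. With X ~ Binomial(23, 0.115385), P(Y ≤ 23) = 1 − P(X ≤ 3).
  k=0: C(23,0)·0.115385^0·0.884615^23 = 0.0596147
  k=1: C(23,1)·0.115385^1·0.884615^22 = 0.1788440
  k=2: C(23,2)·0.115385^2·0.884615^21 = 0.2566023
  k=3: C(23,3)·0.115385^3·0.884615^20 = 0.2342891
1 − 0.7293501 = 0.2706499

0.27065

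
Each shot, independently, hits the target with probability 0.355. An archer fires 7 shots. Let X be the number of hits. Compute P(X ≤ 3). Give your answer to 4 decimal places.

X ~ Binomial(7, 0.355); P(X ≤ 3) = Σ C(7,k) p^k (1−p)^(7−k) over k:
  k=0: C(7,0)·0.355^0·0.645^7 = 0.046443
  k=1: C(7,1)·0.355^1·0.645^6 = 0.178931
  k=2: C(7,2)·0.355^2·0.645^5 = 0.295444
  k=3: C(7,3)·0.355^3·0.645^4 = 0.271014
Total = 0.791831

0.7918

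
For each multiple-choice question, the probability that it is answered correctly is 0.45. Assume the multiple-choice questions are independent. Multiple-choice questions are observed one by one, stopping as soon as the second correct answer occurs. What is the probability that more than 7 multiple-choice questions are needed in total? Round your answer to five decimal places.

0.10242

Needing more than 7 multiple-choice questions ⇔ fewer than 2 successes in the first 7. With X ~ Binomial(7, 0.45), P(Y > 7) = P(X ≤ 1).
  k=0: C(7,0)·0.45^0·0.55^7 = 0.0152244
  k=1: C(7,1)·0.45^1·0.55^6 = 0.0871940
P(X ≤ 1) = 0.1024184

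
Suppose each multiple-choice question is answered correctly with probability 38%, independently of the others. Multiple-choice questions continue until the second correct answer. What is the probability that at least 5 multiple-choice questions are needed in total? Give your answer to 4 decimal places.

0.5100

Needing more than 4 multiple-choice questions ⇔ fewer than 2 successes in the first 4. With X ~ Binomial(4, 0.38), P(Y > 4) = P(X ≤ 1).
  k=0: C(4,0)·0.38^0·0.62^4 = 0.147763
  k=1: C(4,1)·0.38^1·0.62^3 = 0.362259
P(X ≤ 1) = 0.510022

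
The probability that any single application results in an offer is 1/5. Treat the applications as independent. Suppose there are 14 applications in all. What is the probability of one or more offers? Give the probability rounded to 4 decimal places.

P(at least one) = 1 − P(none) = 1 − (1 − 0.20)^14
= 1 − 0.043980 = 0.956020

0.9560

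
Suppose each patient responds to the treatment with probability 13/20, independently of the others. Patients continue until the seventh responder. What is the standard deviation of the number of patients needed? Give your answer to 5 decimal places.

Y = total patients until the seventh success; negative binomial with r=7, p=0.65.
SD(Y) = √[r(1−p)/p²] = √(5.7988166) = 2.4080732

2.40807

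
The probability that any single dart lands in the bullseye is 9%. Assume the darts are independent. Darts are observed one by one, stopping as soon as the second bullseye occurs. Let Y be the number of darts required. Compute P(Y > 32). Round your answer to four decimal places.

0.2037

Needing more than 32 darts ⇔ fewer than 2 successes in the first 32. With X ~ Binomial(32, 0.09), P(Y > 32) = P(X ≤ 1).
  k=0: C(32,0)·0.09^0·0.91^32 = 0.048902
  k=1: C(32,1)·0.09^1·0.91^31 = 0.154766
P(X ≤ 1) = 0.203668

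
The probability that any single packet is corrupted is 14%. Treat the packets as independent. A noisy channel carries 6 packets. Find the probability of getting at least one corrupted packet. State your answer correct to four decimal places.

0.5954

P(at least one) = 1 − P(none) = 1 − (1 − 0.14)^6
= 1 − 0.404567 = 0.595433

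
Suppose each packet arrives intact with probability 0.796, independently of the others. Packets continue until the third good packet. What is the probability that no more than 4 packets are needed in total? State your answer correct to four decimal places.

Finishing within 4 packets ⇔ at least 3 successes in the first 4. With X ~ Binomial(4, 0.796), P(Y ≤ 4) = 1 − P(X ≤ 2).
  k=0: C(4,0)·0.796^0·0.204^4 = 0.001732
  k=1: C(4,1)·0.796^1·0.204^3 = 0.027031
  k=2: C(4,2)·0.796^2·0.204^2 = 0.158211
1 − 0.186974 = 0.813026

0.8130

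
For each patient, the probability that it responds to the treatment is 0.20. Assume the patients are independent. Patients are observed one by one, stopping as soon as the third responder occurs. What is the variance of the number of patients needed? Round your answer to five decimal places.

60.00000

Y = total patients until the third success; negative binomial with r=3, p=0.20.
Var(Y) = r(1−p)/p² = 3·0.80 / 0.20² = 60.0000000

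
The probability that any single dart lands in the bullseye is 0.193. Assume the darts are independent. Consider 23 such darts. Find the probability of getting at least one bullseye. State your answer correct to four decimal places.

0.9928

P(at least one) = 1 − P(none) = 1 − (1 − 0.193)^23
= 1 − 0.007213 = 0.992787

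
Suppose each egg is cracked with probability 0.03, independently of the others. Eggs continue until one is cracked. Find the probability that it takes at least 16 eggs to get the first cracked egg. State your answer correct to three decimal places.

0.633

Y = number of eggs to the first success; geometric, p = 0.03.
P(Y > 15) = P(first 15 all fail) = (1−p)^15 = 0.63325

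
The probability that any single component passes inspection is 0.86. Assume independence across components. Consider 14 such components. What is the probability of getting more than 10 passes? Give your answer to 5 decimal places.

X ~ Binomial(14, 0.86); P(X ≥ 11) = Σ C(14,k) p^k (1−p)^(14−k) over k:
  k=11: C(14,11)·0.86^11·0.14^3 = 0.1900940
  k=12: C(14,12)·0.86^12·0.14^2 = 0.2919301
  k=13: C(14,13)·0.86^13·0.14^1 = 0.2758900
  k=14: C(14,14)·0.86^14·0.14^0 = 0.1210538
Total = 0.8789679

0.87897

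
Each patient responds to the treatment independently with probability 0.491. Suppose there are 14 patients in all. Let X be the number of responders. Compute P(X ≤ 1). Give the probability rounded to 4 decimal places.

X ~ Binomial(14, 0.491); P(X ≤ 1) = Σ C(14,k) p^k (1−p)^(14−k) over k:
  k=0: C(14,0)·0.491^0·0.509^14 = 0.000078
  k=1: C(14,1)·0.491^1·0.509^13 = 0.001058
Total = 0.001136

0.0011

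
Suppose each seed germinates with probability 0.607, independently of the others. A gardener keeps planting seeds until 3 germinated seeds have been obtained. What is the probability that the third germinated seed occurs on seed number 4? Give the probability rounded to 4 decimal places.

0.2637

Y = trial on which the third success occurs; negative binomial, r=3, p=0.607.
P(Y=4) = C(3,2) · p^3 · (1−p)^1
= 3 · 0.22365 · 0.393 = 0.263682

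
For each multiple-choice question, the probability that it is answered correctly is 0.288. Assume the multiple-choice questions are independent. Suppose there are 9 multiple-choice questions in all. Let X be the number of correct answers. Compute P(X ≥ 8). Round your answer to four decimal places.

X ~ Binomial(9, 0.288); P(X ≥ 8) = Σ C(9,k) p^k (1−p)^(9−k) over k:
  k=8: C(9,8)·0.288^8·0.712^1 = 0.000303
  k=9: C(9,9)·0.288^9·0.712^0 = 0.000014
Total = 0.000317

0.0003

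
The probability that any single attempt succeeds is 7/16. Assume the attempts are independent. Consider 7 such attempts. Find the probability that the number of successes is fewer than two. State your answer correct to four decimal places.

X ~ Binomial(7, 0.4375); P(X ≤ 1) = Σ C(7,k) p^k (1−p)^(7−k) over k:
  k=0: C(7,0)·0.4375^0·0.5625^7 = 0.017818
  k=1: C(7,1)·0.4375^1·0.5625^6 = 0.097009
Total = 0.114827

0.1148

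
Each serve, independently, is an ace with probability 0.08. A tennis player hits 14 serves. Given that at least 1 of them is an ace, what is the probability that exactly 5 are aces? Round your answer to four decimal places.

X ~ Binomial(14, 0.08). Want P(X=5 | X≥1) = P(X=5) / P(X≥1).
P(X=5) = C(14,5)·0.08^5·0.92^9 = 0.003097
P(X≥1) = 1 − 0.311193 = 0.688807
Ratio = 0.003097 / 0.688807 = 0.004497

0.0045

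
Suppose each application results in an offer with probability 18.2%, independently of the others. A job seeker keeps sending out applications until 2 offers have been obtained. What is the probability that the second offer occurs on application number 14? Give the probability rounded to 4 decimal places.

0.0386

Y = trial on which the second success occurs; negative binomial, r=2, p=0.182.
P(Y=14) = C(13,1) · p^2 · (1−p)^12
= 13 · 0.033124 · 0.089751 = 0.038648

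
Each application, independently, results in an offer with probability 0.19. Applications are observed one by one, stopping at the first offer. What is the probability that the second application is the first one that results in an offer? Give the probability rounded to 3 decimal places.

Geometric (trials to first success), p = 0.19.
P(Y = 2) = (1−p)^1 · p = 0.81 · 0.19 = 0.15390

0.154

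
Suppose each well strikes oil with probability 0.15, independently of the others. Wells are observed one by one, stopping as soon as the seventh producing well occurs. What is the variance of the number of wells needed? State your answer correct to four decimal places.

Y = total wells until the seventh success; negative binomial with r=7, p=0.15.
Var(Y) = r(1−p)/p² = 7·0.85 / 0.15² = 264.444444

264.4444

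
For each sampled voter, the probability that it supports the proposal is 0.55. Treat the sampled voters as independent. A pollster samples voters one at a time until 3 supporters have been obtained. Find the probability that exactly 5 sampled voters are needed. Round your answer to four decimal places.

Y = trial on which the third success occurs; negative binomial, r=3, p=0.55.
P(Y=5) = C(4,2) · p^3 · (1−p)^2
= 6 · 0.16637 · 0.2025 = 0.202146

0.2021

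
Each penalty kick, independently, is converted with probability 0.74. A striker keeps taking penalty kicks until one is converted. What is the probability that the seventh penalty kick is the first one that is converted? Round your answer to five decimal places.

Geometric (trials to first success), p = 0.74.
P(Y = 7) = (1−p)^6 · p = 0.00030892 · 0.74 = 0.0002286

0.00023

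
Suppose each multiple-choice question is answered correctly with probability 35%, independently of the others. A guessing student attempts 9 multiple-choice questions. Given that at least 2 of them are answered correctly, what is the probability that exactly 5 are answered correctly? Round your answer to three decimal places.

0.134

X ~ Binomial(9, 0.35). Want P(X=5 | X≥2) = P(X=5) / P(X≥2).
P(X=5) = C(9,5)·0.35^5·0.65^4 = 0.11813
P(X≥2) = 1 − 0.02071 − 0.10037 = 0.87891
Ratio = 0.11813 / 0.87891 = 0.13441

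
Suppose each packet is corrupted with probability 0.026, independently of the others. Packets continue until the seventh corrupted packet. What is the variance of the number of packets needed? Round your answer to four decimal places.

10085.7988

Y = total packets until the seventh success; negative binomial with r=7, p=0.026.
Var(Y) = r(1−p)/p² = 7·0.974 / 0.026² = 10085.798817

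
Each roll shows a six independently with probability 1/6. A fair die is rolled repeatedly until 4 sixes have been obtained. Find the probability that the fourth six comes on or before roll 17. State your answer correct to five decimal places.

Finishing within 17 rolls ⇔ at least 4 successes in the first 17. With X ~ Binomial(17, 0.166667), P(Y ≤ 17) = 1 − P(X ≤ 3).
  k=0: C(17,0)·0.166667^0·0.833333^17 = 0.0450732
  k=1: C(17,1)·0.166667^1·0.833333^16 = 0.1532490
  k=2: C(17,2)·0.166667^2·0.833333^15 = 0.2451984
  k=3: C(17,3)·0.166667^3·0.833333^14 = 0.2451984
1 − 0.6887192 = 0.3112808

0.31128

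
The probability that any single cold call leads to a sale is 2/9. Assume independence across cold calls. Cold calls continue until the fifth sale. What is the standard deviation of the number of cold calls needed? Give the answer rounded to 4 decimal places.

8.8741

Y = total cold calls until the fifth success; negative binomial with r=5, p=0.222222.
SD(Y) = √[r(1−p)/p²] = √(78.750000) = 8.874120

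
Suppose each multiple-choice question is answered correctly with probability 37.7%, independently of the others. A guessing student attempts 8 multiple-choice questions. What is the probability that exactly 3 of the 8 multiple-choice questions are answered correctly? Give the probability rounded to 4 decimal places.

0.2816

X ~ Binomial(n=8, p=0.377).
P(X=3) = C(8,3) · p^3 · (1−p)^5
= 56 · 0.053583 · 0.093851 = 0.281613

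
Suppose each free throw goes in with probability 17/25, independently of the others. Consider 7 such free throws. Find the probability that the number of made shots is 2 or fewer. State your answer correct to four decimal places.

X ~ Binomial(7, 0.68); P(X ≤ 2) = Σ C(7,k) p^k (1−p)^(7−k) over k:
  k=0: C(7,0)·0.68^0·0.32^7 = 0.000344
  k=1: C(7,1)·0.68^1·0.32^6 = 0.005111
  k=2: C(7,2)·0.68^2·0.32^5 = 0.032583
Total = 0.038037

0.0380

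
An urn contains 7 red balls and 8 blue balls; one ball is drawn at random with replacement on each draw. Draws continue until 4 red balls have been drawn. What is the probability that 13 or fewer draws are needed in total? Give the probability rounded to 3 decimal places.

0.926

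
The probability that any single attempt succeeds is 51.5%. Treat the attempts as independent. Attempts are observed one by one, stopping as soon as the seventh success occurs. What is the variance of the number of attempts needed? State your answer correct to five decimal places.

12.80045

Y = total attempts until the seventh success; negative binomial with r=7, p=0.515.
Var(Y) = r(1−p)/p² = 7·0.485 / 0.515² = 12.8004524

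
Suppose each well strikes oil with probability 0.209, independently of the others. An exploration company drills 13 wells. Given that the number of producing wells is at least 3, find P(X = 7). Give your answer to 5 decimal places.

0.01379

X ~ Binomial(13, 0.209). Want P(X=7 | X≥3) = P(X=7) / P(X≥3).
P(X=7) = C(13,7)·0.209^7·0.791^6 = 0.0073215
P(X≥3) = 1 − 0.0474563 − 0.1630074 − 0.2584214 = 0.5311148
Ratio = 0.0073215 / 0.5311148 = 0.0137852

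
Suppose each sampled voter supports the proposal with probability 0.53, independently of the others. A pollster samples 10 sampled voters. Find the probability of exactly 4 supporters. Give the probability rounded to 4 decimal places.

0.1786

X ~ Binomial(n=10, p=0.53).
P(X=4) = C(10,4) · p^4 · (1−p)^6
= 210 · 0.078905 · 0.010779 = 0.178612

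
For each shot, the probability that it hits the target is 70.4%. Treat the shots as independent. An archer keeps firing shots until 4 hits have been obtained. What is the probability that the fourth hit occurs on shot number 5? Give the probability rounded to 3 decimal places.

0.291

Y = trial on which the fourth success occurs; negative binomial, r=4, p=0.704.
P(Y=5) = C(4,3) · p^4 · (1−p)^1
= 4 · 0.24564 · 0.296 = 0.29083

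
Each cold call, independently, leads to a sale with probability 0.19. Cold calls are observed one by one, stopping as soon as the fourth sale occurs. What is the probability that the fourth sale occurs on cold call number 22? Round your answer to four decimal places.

Y = trial on which the fourth success occurs; negative binomial, r=4, p=0.19.
P(Y=22) = C(21,3) · p^4 · (1−p)^18
= 1330 · 0.0013032 · 0.022528 = 0.039048

0.0390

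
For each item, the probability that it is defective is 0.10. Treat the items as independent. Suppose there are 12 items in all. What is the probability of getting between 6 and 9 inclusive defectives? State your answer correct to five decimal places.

0.00054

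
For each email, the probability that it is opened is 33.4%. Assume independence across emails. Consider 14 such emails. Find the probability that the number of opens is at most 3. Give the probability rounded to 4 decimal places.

0.2595

X ~ Binomial(14, 0.334); P(X ≤ 3) = Σ C(14,k) p^k (1−p)^(14−k) over k:
  k=0: C(14,0)·0.334^0·0.666^14 = 0.003378
  k=1: C(14,1)·0.334^1·0.666^13 = 0.023716
  k=2: C(14,2)·0.334^2·0.666^12 = 0.077308
  k=3: C(14,3)·0.334^3·0.666^11 = 0.155081
Total = 0.259482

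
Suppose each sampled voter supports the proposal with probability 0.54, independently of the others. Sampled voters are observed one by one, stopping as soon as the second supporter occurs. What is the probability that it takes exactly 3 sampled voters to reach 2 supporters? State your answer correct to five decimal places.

0.26827

Y = trial on which the second success occurs; negative binomial, r=2, p=0.54.
P(Y=3) = C(2,1) · p^2 · (1−p)^1
= 2 · 0.2916 · 0.46 = 0.2682720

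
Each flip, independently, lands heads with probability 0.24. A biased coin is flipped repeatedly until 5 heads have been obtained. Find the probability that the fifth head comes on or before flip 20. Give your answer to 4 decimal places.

0.5439

Finishing within 20 flips ⇔ at least 5 successes in the first 20. With X ~ Binomial(20, 0.24), P(Y ≤ 20) = 1 − P(X ≤ 4).
  k=0: C(20,0)·0.24^0·0.76^20 = 0.004133
  k=1: C(20,1)·0.24^1·0.76^19 = 0.026104
  k=2: C(20,2)·0.24^2·0.76^18 = 0.078311
  k=3: C(20,3)·0.24^3·0.76^17 = 0.148378
  k=4: C(20,4)·0.24^4·0.76^16 = 0.199139
1 − 0.456064 = 0.543936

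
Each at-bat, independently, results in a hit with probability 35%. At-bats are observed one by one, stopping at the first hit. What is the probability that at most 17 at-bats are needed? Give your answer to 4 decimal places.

0.9993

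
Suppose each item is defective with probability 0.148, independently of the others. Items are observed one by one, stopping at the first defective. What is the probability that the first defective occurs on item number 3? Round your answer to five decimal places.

0.10743

Geometric (trials to first success), p = 0.148.
P(Y = 3) = (1−p)^2 · p = 0.7259 · 0.148 = 0.1074338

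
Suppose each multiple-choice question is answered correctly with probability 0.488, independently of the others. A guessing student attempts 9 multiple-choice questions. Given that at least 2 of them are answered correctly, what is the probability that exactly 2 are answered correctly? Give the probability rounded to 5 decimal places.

X ~ Binomial(9, 0.488). Want P(X=2 | X≥2) = P(X=2) / P(X≥2).
P(X=2) = C(9,2)·0.488^2·0.512^7 = 0.0790737
P(X≥2) = 1 − 0.0024179 − 0.0207406 = 0.9768415
Ratio = 0.0790737 / 0.9768415 = 0.0809483

0.08095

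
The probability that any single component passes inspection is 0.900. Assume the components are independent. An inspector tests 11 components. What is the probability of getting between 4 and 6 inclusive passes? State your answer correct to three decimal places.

X ~ Binomial(11, 0.90); P(4 ≤ X ≤ 6) = Σ C(11,k) p^k (1−p)^(11−k) over k:
  k=4: C(11,4)·0.90^4·0.10^7 = 0.00002
  k=5: C(11,5)·0.90^5·0.10^6 = 0.00027
  k=6: C(11,6)·0.90^6·0.10^5 = 0.00246
Total = 0.00275

0.003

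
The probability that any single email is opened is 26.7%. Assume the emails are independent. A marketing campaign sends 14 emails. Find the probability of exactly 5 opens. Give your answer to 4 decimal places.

0.1659

X ~ Binomial(n=14, p=0.267).
P(X=5) = C(14,5) · p^5 · (1−p)^9
= 2002 · 0.0013569 · 0.061085 = 0.165942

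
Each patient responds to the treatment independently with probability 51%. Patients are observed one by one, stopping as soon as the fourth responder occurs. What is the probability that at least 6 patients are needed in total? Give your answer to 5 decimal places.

0.79975

Needing more than 5 patients ⇔ fewer than 4 successes in the first 5. With X ~ Binomial(5, 0.51), P(Y > 5) = P(X ≤ 3).
  k=0: C(5,0)·0.51^0·0.49^5 = 0.0282475
  k=1: C(5,1)·0.51^1·0.49^4 = 0.1470024
  k=2: C(5,2)·0.51^2·0.49^3 = 0.3060050
  k=3: C(5,3)·0.51^3·0.49^2 = 0.3184951
P(X ≤ 3) = 0.7997501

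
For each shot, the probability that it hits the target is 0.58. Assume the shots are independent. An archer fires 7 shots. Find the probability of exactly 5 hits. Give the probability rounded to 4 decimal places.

0.2431

X ~ Binomial(n=7, p=0.58).
P(X=5) = C(7,5) · p^5 · (1−p)^2
= 21 · 0.065636 · 0.1764 = 0.243141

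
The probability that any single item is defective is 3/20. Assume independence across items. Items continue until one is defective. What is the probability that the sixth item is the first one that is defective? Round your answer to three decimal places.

0.067

Geometric (trials to first success), p = 0.15.
P(Y = 6) = (1−p)^5 · p = 0.44371 · 0.15 = 0.06656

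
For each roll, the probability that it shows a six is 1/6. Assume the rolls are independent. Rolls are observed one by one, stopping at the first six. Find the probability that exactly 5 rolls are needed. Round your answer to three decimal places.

0.080

Geometric (trials to first success), p = 0.166667.
P(Y = 5) = (1−p)^4 · p = 0.48225 · 0.166667 = 0.08038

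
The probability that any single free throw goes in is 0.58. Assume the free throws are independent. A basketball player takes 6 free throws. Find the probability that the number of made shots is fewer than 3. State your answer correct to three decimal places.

X ~ Binomial(6, 0.58); P(X ≤ 2) = Σ C(6,k) p^k (1−p)^(6−k) over k:
  k=0: C(6,0)·0.58^0·0.42^6 = 0.00549
  k=1: C(6,1)·0.58^1·0.42^5 = 0.04548
  k=2: C(6,2)·0.58^2·0.42^4 = 0.15702
Total = 0.20799

0.208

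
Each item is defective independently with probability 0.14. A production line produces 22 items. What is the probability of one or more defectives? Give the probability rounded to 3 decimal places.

0.964

P(at least one) = 1 − P(none) = 1 − (1 − 0.14)^22
= 1 − 0.03622 = 0.96378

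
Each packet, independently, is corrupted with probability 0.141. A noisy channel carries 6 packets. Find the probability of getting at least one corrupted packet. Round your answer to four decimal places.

P(at least one) = 1 − P(none) = 1 − (1 − 0.141)^6
= 1 − 0.401753 = 0.598247

0.5982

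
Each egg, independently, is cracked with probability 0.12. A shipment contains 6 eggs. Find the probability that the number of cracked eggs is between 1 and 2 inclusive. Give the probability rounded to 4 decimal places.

X ~ Binomial(6, 0.12); P(1 ≤ X ≤ 2) = Σ C(6,k) p^k (1−p)^(6−k) over k:
  k=1: C(6,1)·0.12^1·0.88^5 = 0.379967
  k=2: C(6,2)·0.12^2·0.88^4 = 0.129534
Total = 0.509501

0.5095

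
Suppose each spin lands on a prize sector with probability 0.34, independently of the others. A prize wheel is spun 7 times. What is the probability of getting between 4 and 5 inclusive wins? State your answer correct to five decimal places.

X ~ Binomial(7, 0.34); P(4 ≤ X ≤ 5) = Σ C(7,k) p^k (1−p)^(7−k) over k:
  k=4: C(7,4)·0.34^4·0.66^3 = 0.1344669
  k=5: C(7,5)·0.34^5·0.66^2 = 0.0415625
Total = 0.1760294

0.17603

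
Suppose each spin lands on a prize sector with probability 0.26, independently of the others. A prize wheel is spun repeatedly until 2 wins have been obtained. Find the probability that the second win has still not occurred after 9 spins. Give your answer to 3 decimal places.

Needing more than 9 spins ⇔ fewer than 2 successes in the first 9. With X ~ Binomial(9, 0.26), P(Y > 9) = P(X ≤ 1).
  k=0: C(9,0)·0.26^0·0.74^9 = 0.06654
  k=1: C(9,1)·0.26^1·0.74^8 = 0.21041
P(X ≤ 1) = 0.27695

0.277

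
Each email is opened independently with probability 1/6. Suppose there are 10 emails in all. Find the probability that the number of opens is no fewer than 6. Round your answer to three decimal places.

X ~ Binomial(10, 0.166667); P(X ≥ 6) = Σ C(10,k) p^k (1−p)^(10−k) over k:
  k=6: C(10,6)·0.166667^6·0.833333^4 = 0.00217
  k=7: C(10,7)·0.166667^7·0.833333^3 = 0.00025
  k=8: C(10,8)·0.166667^8·0.833333^2 = 0.00002
  k=9: C(10,9)·0.166667^9·0.833333^1 = 0.00000
  k=10: C(10,10)·0.166667^10·0.833333^0 = 0.00000
Total = 0.00244

0.002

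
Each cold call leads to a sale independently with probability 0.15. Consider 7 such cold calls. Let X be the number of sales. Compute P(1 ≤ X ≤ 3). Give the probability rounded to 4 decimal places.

X ~ Binomial(7, 0.15); P(1 ≤ X ≤ 3) = Σ C(7,k) p^k (1−p)^(7−k) over k:
  k=1: C(7,1)·0.15^1·0.85^6 = 0.396007
  k=2: C(7,2)·0.15^2·0.85^5 = 0.209651
  k=3: C(7,3)·0.15^3·0.85^4 = 0.061662
Total = 0.667320

0.6673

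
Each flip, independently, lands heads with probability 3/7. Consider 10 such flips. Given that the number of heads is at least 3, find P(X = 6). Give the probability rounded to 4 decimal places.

X ~ Binomial(10, 0.428571). Want P(X=6 | X≥3) = P(X=6) / P(X≥3).
P(X=6) = C(10,6)·0.428571^6·0.571429^4 = 0.138742
P(X≥3) = 1 − 0.003712 − 0.027841 − 0.093962 = 0.874485
Ratio = 0.138742 / 0.874485 = 0.158655

0.1587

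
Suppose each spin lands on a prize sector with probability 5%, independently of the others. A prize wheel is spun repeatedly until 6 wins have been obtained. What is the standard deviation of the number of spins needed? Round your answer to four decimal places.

47.7493

Y = total spins until the sixth success; negative binomial with r=6, p=0.05.
SD(Y) = √[r(1−p)/p²] = √(2280.000000) = 47.749346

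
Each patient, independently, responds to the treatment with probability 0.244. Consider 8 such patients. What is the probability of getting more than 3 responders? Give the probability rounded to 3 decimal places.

0.106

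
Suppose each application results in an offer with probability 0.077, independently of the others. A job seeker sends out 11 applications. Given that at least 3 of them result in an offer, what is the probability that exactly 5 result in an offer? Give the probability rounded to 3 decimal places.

0.016

X ~ Binomial(11, 0.077). Want P(X=5 | X≥3) = P(X=5) / P(X≥3).
P(X=5) = C(11,5)·0.077^5·0.923^6 = 0.00077
P(X≥3) = 1 − 0.41421 − 0.38010 − 0.15855 = 0.04714
Ratio = 0.00077 / 0.04714 = 0.01640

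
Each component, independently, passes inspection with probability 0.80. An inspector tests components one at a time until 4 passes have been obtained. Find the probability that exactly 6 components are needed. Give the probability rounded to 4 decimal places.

Y = trial on which the fourth success occurs; negative binomial, r=4, p=0.80.
P(Y=6) = C(5,3) · p^4 · (1−p)^2
= 10 · 0.4096 · 0.04 = 0.163840

0.1638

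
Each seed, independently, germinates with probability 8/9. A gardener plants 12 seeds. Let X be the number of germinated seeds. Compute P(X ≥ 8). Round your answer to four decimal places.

X ~ Binomial(12, 0.888889); P(X ≥ 8) = Σ C(12,k) p^k (1−p)^(12−k) over k:
  k=8: C(12,8)·0.888889^8·0.111111^4 = 0.029405
  k=9: C(12,9)·0.888889^9·0.111111^3 = 0.104550
  k=10: C(12,10)·0.888889^10·0.111111^2 = 0.250919
  k=11: C(12,11)·0.888889^11·0.111111^1 = 0.364973
  k=12: C(12,12)·0.888889^12·0.111111^0 = 0.243315
Total = 0.993162

0.9932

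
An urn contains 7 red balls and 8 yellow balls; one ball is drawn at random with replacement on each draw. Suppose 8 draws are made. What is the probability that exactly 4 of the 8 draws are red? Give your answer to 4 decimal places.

X ~ Binomial(n=8, p=0.466667).
P(X=4) = C(8,4) · p^4 · (1−p)^4
= 70 · 0.047427 · 0.080909 = 0.268609

0.2686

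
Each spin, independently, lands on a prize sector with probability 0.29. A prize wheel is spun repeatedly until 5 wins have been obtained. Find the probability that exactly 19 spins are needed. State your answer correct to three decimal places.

Y = trial on which the fifth success occurs; negative binomial, r=5, p=0.29.
P(Y=19) = C(18,4) · p^5 · (1−p)^14
= 3060 · 0.0020511 · 0.0082721 = 0.05192

0.052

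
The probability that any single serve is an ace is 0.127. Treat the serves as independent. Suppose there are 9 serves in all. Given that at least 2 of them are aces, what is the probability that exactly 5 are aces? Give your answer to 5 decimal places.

0.00756

X ~ Binomial(9, 0.127). Want P(X=5 | X≥2) = P(X=5) / P(X≥2).
P(X=5) = C(9,5)·0.127^5·0.873^4 = 0.0024179
P(X≥2) = 1 − 0.2945291 − 0.3856206 = 0.3198504
Ratio = 0.0024179 / 0.3198504 = 0.0075596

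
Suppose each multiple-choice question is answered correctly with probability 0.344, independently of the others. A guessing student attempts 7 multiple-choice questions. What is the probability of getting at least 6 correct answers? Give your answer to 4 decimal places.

X ~ Binomial(7, 0.344); P(X ≥ 6) = Σ C(7,k) p^k (1−p)^(7−k) over k:
  k=6: C(7,6)·0.344^6·0.656^1 = 0.007609
  k=7: C(7,7)·0.344^7·0.656^0 = 0.000570
Total = 0.008179

0.0082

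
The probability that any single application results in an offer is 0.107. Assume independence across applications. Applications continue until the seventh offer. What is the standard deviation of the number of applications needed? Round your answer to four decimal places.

23.3664

Y = total applications until the seventh success; negative binomial with r=7, p=0.107.
SD(Y) = √[r(1−p)/p²] = √(545.986549) = 23.366355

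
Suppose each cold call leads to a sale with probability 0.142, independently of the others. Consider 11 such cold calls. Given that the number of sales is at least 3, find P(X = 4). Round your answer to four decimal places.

0.2328

X ~ Binomial(11, 0.142). Want P(X=4 | X≥3) = P(X=4) / P(X≥3).
P(X=4) = C(11,4)·0.142^4·0.858^7 = 0.045928
P(X≥3) = 1 − 0.185507 − 0.337718 − 0.279463 = 0.197312
Ratio = 0.045928 / 0.197312 = 0.232769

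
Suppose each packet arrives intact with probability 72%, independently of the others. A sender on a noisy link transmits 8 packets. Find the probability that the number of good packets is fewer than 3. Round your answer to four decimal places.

0.0078

X ~ Binomial(8, 0.72); P(X ≤ 2) = Σ C(8,k) p^k (1−p)^(8−k) over k:
  k=0: C(8,0)·0.72^0·0.28^8 = 0.000038
  k=1: C(8,1)·0.72^1·0.28^7 = 0.000777
  k=2: C(8,2)·0.72^2·0.28^6 = 0.006995
Total = 0.007810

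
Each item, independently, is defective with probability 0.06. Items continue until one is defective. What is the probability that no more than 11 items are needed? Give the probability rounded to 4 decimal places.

Y = number of items to the first success; geometric, p = 0.06.
P(Y ≤ 11) = 1 − (1−p)^11 = 1 − 0.506298 = 0.493702

0.4937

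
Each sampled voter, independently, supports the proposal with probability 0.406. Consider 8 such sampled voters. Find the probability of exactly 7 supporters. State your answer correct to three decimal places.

X ~ Binomial(n=8, p=0.406).
P(X=7) = C(8,7) · p^7 · (1−p)^1
= 8 · 0.0018184 · 0.594 = 0.00864

0.009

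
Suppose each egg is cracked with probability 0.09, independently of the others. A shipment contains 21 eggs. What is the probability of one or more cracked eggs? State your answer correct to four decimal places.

P(at least one) = 1 − P(none) = 1 − (1 − 0.09)^21
= 1 − 0.137997 = 0.862003

0.8620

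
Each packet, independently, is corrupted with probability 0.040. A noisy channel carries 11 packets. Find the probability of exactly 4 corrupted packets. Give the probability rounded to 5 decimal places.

X ~ Binomial(n=11, p=0.04).
P(X=4) = C(11,4) · p^4 · (1−p)^7
= 330 · 2.56e-06 · 0.75145 = 0.0006348

0.00063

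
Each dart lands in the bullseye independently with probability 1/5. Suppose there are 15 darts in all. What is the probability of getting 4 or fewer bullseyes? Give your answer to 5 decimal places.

0.83577

X ~ Binomial(15, 0.20); P(X ≤ 4) = Σ C(15,k) p^k (1−p)^(15−k) over k:
  k=0: C(15,0)·0.20^0·0.80^15 = 0.0351844
  k=1: C(15,1)·0.20^1·0.80^14 = 0.1319414
  k=2: C(15,2)·0.20^2·0.80^13 = 0.2308974
  k=3: C(15,3)·0.20^3·0.80^12 = 0.2501389
  k=4: C(15,4)·0.20^4·0.80^11 = 0.1876042
Total = 0.8357663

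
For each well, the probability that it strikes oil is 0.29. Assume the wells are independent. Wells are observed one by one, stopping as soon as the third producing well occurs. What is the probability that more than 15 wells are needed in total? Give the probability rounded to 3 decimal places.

0.145

Needing more than 15 wells ⇔ fewer than 3 successes in the first 15. With X ~ Binomial(15, 0.29), P(Y > 15) = P(X ≤ 2).
  k=0: C(15,0)·0.29^0·0.71^15 = 0.00587
  k=1: C(15,1)·0.29^1·0.71^14 = 0.03598
  k=2: C(15,2)·0.29^2·0.71^13 = 0.10288
P(X ≤ 2) = 0.14474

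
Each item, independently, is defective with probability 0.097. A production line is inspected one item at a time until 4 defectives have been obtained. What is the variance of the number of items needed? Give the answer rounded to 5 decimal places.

Y = total items until the fourth success; negative binomial with r=4, p=0.097.
Var(Y) = r(1−p)/p² = 4·0.903 / 0.097² = 383.8877670

383.88777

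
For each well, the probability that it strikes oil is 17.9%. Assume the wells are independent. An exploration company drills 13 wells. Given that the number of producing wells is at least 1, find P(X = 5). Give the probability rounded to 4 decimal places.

0.0529

X ~ Binomial(13, 0.179). Want P(X=5 | X≥1) = P(X=5) / P(X≥1).
P(X=5) = C(13,5)·0.179^5·0.821^8 = 0.048819
P(X≥1) = 1 − 0.076995 = 0.923005
Ratio = 0.048819 / 0.923005 = 0.052891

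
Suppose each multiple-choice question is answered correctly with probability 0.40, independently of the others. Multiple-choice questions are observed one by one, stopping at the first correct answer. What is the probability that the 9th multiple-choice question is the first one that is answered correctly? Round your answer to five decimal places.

Geometric (trials to first success), p = 0.40.
P(Y = 9) = (1−p)^8 · p = 0.016796 · 0.40 = 0.0067185

0.00672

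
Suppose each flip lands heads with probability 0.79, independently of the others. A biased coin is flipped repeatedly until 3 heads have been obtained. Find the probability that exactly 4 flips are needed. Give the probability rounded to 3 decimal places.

Y = trial on which the third success occurs; negative binomial, r=3, p=0.79.
P(Y=4) = C(3,2) · p^3 · (1−p)^1
= 3 · 0.49304 · 0.21 = 0.31061

0.311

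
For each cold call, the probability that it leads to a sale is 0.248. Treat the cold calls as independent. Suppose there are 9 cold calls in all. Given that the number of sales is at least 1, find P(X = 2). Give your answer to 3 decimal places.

X ~ Binomial(9, 0.248). Want P(X=2 | X≥1) = P(X=2) / P(X≥1).
P(X=2) = C(9,2)·0.248^2·0.752^7 = 0.30111
P(X≥1) = 1 − 0.07691 = 0.92309
Ratio = 0.30111 / 0.92309 = 0.32620

0.326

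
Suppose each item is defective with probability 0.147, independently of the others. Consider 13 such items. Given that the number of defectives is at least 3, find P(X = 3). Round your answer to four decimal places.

0.6245

X ~ Binomial(13, 0.147). Want P(X=3 | X≥3) = P(X=3) / P(X≥3).
P(X=3) = C(13,3)·0.147^3·0.853^10 = 0.185271
P(X≥3) = 1 − 0.126572 − 0.283563 − 0.293203 = 0.296662
Ratio = 0.185271 / 0.296662 = 0.624520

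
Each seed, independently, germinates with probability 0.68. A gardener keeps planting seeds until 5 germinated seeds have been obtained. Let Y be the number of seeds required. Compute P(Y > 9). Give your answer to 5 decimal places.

0.12519

Needing more than 9 seeds ⇔ fewer than 5 successes in the first 9. With X ~ Binomial(9, 0.68), P(Y > 9) = P(X ≤ 4).
  k=0: C(9,0)·0.68^0·0.32^9 = 0.0000352
  k=1: C(9,1)·0.68^1·0.32^8 = 0.0006729
  k=2: C(9,2)·0.68^2·0.32^7 = 0.0057197
  k=3: C(9,3)·0.68^3·0.32^6 = 0.0283600
  k=4: C(9,4)·0.68^4·0.32^5 = 0.0903974
P(X ≤ 4) = 0.1251852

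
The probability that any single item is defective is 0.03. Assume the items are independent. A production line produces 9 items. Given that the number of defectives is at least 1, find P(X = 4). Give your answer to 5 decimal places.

X ~ Binomial(9, 0.03). Want P(X=4 | X≥1) = P(X=4) / P(X≥1).
P(X=4) = C(9,4)·0.03^4·0.97^5 = 0.0000876
P(X≥1) = 1 − 0.7602311 = 0.2397689
Ratio = 0.0000876 / 0.2397689 = 0.0003655

0.00037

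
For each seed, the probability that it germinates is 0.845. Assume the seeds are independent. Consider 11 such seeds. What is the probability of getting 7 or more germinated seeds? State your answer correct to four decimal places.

0.9818

X ~ Binomial(11, 0.845); P(X ≥ 7) = Σ C(11,k) p^k (1−p)^(11−k) over k:
  k=7: C(11,7)·0.845^7·0.155^4 = 0.058592
  k=8: C(11,8)·0.845^8·0.155^3 = 0.159710
  k=9: C(11,9)·0.845^9·0.155^2 = 0.290226
  k=10: C(11,10)·0.845^10·0.155^1 = 0.316440
  k=11: C(11,11)·0.845^11·0.155^0 = 0.156828
Total = 0.981796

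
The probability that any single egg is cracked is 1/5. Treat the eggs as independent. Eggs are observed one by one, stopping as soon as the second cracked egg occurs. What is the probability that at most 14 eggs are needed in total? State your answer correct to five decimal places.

Finishing within 14 eggs ⇔ at least 2 successes in the first 14. With X ~ Binomial(14, 0.20), P(Y ≤ 14) = 1 − P(X ≤ 1).
  k=0: C(14,0)·0.20^0·0.80^14 = 0.0439805
  k=1: C(14,1)·0.20^1·0.80^13 = 0.1539316
1 − 0.1979121 = 0.8020879

0.80209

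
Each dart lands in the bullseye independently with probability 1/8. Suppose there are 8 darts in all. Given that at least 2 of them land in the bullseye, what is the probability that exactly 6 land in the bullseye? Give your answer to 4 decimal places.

X ~ Binomial(8, 0.125). Want P(X=6 | X≥2) = P(X=6) / P(X≥2).
P(X=6) = C(8,6)·0.125^6·0.875^2 = 0.000082
P(X≥2) = 1 − 0.343609 − 0.392696 = 0.263695
Ratio = 0.000082 / 0.263695 = 0.000310

0.0003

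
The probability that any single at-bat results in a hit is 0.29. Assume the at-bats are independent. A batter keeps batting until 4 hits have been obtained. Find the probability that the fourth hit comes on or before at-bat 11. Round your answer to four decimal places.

Finishing within 11 at-bats ⇔ at least 4 successes in the first 11. With X ~ Binomial(11, 0.29), P(Y ≤ 11) = 1 − P(X ≤ 3).
  k=0: C(11,0)·0.29^0·0.71^11 = 0.023112
  k=1: C(11,1)·0.29^1·0.71^10 = 0.103842
  k=2: C(11,2)·0.29^2·0.71^9 = 0.212072
  k=3: C(11,3)·0.29^3·0.71^8 = 0.259863
1 − 0.598890 = 0.401110

0.4011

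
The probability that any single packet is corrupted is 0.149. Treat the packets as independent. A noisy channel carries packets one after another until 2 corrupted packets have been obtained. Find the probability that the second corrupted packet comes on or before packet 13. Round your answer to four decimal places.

0.5978

Finishing within 13 packets ⇔ at least 2 successes in the first 13. With X ~ Binomial(13, 0.149), P(Y ≤ 13) = 1 − P(X ≤ 1).
  k=0: C(13,0)·0.149^0·0.851^13 = 0.122768
  k=1: C(13,1)·0.149^1·0.851^12 = 0.279437
1 − 0.402205 = 0.597795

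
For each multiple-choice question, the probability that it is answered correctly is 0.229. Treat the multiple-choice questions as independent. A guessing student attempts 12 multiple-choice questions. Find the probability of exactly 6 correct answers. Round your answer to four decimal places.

0.0280

X ~ Binomial(n=12, p=0.229).
P(X=6) = C(12,6) · p^6 · (1−p)^6
= 924 · 0.00014422 · 0.21005 = 0.027991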